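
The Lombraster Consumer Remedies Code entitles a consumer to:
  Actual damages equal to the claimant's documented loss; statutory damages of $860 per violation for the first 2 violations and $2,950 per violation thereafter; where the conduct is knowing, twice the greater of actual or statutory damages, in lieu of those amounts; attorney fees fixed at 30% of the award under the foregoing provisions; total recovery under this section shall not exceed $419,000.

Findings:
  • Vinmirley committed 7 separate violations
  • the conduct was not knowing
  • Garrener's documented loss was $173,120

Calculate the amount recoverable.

First 2 violations: 2 × $860 = $1,720
Remaining violations: (7 − 2) × $2,950 = $14,750
Statutory damages: $1,720 + $14,750 = $16,470
Conduct not knowing: the in-lieu enhancement does not apply.
Actual plus statutory damages: $173,120 + $16,470 = $189,590
Attorney fees: 30% of $189,590 = $56,877
Total before cap: $189,590 + $56,877 = $246,467
Cap at $419,000: $246,467 is within the cap, no reduction.

$246,467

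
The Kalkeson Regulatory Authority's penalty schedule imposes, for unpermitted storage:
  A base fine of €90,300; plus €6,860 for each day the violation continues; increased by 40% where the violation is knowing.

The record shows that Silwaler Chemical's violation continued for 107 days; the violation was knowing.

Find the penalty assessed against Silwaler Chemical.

€1,154,048

Per-day component: 107 × €6,860 = €734,020
Base plus per-day: €90,300 + €734,020 = €824,320
Enhancement: 40% of €824,320 = €329,728
Enhanced fine: €824,320 + €329,728 = €1,154,048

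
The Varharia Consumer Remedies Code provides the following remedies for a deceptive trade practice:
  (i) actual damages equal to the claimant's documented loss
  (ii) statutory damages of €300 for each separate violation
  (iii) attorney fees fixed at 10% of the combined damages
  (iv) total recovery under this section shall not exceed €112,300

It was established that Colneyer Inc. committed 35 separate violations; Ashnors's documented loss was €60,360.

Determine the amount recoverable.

€77,946

Statutory damages: 35 × €300 = €10,500
Combined damages: €60,360 + €10,500 = €70,860
Attorney fees: 10% of €70,860 = €7,086
Total before cap: €70,860 + €7,086 = €77,946
Cap at €112,300: €77,946 is within the cap, no reduction.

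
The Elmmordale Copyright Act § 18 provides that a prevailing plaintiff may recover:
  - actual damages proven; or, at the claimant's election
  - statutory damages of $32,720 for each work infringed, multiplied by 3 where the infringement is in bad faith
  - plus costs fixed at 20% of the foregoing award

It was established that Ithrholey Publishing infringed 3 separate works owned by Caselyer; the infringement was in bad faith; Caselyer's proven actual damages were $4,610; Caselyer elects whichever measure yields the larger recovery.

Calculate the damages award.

$353,376

Statutory damages: 3 × $32,720 = $98,160
Trebled: 3 × $98,160 = $294,480
Greater of actual damages ($4,610) or enhanced statutory damages ($294,480): $294,480
Costs: 20% of $294,480 = $58,896
Award plus costs: $294,480 + $58,896 = $353,376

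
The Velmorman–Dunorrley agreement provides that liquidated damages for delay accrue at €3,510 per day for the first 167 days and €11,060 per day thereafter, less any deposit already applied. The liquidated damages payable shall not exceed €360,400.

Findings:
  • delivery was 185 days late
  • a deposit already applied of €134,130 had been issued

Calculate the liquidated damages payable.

First 167 days: 167 × €3,510 = €586,170
Remaining days: (185 − 167) × €11,060 = €199,080
Accrued per-day damages: €586,170 + €199,080 = €785,250
Less deposit already applied: €785,250 − €134,130 = €651,120
Cap at €360,400: €651,120 exceeds the cap → €360,400

€360,400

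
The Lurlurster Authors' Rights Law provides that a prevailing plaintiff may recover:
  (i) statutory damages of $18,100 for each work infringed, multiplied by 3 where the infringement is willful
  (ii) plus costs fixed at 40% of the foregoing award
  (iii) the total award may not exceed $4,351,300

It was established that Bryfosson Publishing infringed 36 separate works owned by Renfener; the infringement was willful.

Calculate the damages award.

$2,736,720

Statutory damages: 36 × $18,100 = $651,600
Trebled: 3 × $651,600 = $1,954,800
Costs: 40% of $1,954,800 = $781,920
Award plus costs: $1,954,800 + $781,920 = $2,736,720
Cap at $4,351,300: $2,736,720 is within the cap, no reduction.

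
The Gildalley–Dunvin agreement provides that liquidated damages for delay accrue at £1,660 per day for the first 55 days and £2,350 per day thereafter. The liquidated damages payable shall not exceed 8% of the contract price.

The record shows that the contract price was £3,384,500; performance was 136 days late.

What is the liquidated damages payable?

First 55 days: 55 × £1,660 = £91,300
Remaining days: (136 − 55) × £2,350 = £190,350
Accrued per-day damages: £91,300 + £190,350 = £281,650
Cap: 8% of £3,384,500 = £270,760
Cap at £270,760: £281,650 exceeds the cap → £270,760

£270,760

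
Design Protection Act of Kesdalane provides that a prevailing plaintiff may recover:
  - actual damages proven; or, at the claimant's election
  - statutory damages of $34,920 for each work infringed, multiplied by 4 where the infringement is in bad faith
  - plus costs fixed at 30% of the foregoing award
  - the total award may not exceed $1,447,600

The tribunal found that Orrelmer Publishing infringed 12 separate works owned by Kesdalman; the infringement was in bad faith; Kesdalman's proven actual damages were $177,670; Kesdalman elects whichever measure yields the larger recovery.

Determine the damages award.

$1,447,600

Statutory damages: 12 × $34,920 = $419,040
Multiplied by 4: 4 × $419,040 = $1,676,160
Greater of actual damages ($177,670) or enhanced statutory damages ($1,676,160): $1,676,160
Costs: 30% of $1,676,160 = $502,848
Award plus costs: $1,676,160 + $502,848 = $2,179,008
Cap at $1,447,600: $2,179,008 exceeds the cap → $1,447,600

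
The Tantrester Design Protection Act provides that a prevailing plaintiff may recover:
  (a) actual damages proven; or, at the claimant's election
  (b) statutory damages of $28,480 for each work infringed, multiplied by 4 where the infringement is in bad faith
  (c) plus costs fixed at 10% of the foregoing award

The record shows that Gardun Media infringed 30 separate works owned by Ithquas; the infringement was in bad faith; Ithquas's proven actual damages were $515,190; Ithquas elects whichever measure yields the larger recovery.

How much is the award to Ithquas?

Statutory damages: 30 × $28,480 = $854,400
Multiplied by 4: 4 × $854,400 = $3,417,600
Greater of actual damages ($515,190) or enhanced statutory damages ($3,417,600): $3,417,600
Costs: 10% of $3,417,600 = $341,760
Award plus costs: $3,417,600 + $341,760 = $3,759,360

Award: $3,759,360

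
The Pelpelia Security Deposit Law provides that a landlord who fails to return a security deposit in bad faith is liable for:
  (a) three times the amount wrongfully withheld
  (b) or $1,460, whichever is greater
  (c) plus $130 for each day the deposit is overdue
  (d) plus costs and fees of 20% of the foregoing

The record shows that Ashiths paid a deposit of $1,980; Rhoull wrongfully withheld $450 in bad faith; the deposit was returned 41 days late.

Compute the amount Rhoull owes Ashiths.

Trebled: 3 × $450 = $1,350
Minimum $1,460: $1,350 is below the minimum → $1,460
Late-return penalty: 41 × $130 = $5,330
Damages plus late penalty: $1,460 + $5,330 = $6,790
Costs and fees: 20% of $6,790 = $1,358
Total recovery: $6,790 + $1,358 = $8,148

Recovery: $8,148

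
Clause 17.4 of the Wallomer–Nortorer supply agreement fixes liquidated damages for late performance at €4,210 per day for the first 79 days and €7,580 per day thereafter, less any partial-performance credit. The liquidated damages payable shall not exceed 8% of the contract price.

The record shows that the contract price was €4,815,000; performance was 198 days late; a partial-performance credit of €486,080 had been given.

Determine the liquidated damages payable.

First 79 days: 79 × €4,210 = €332,590
Remaining days: (198 − 79) × €7,580 = €902,020
Accrued per-day damages: €332,590 + €902,020 = €1,234,610
Less partial-performance credit: €1,234,610 − €486,080 = €748,530
Cap: 8% of €4,815,000 = €385,200
Cap at €385,200: €748,530 exceeds the cap → €385,200

€385,200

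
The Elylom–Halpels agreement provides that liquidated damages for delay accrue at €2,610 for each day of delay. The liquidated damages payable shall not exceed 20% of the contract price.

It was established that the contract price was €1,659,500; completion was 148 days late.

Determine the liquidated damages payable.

€331,900

Per-day damages: 148 × €2,610 = €386,280
Cap: 20% of €1,659,500 = €331,900
Cap at €331,900: €386,280 exceeds the cap → €331,900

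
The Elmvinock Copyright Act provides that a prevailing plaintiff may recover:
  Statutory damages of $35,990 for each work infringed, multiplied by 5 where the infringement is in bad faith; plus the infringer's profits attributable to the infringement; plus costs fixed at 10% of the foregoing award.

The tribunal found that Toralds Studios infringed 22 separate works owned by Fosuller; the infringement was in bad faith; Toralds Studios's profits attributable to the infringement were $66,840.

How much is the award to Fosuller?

Statutory damages: 22 × $35,990 = $791,780
Multiplied by 5: 5 × $791,780 = $3,958,900
Combined award: $3,958,900 + $66,840 = $4,025,740
Costs: 10% of $4,025,740 = $402,574
Award plus costs: $4,025,740 + $402,574 = $4,428,314

$4,428,314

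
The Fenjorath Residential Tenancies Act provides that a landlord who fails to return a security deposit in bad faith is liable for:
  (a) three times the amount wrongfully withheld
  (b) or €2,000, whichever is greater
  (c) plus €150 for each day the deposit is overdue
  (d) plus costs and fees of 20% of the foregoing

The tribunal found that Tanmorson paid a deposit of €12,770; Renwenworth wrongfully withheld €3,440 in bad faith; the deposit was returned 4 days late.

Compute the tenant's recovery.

Trebled: 3 × €3,440 = €10,320
Minimum €2,000: €10,320 meets the minimum, no increase.
Late-return penalty: 4 × €150 = €600
Damages plus late penalty: €10,320 + €600 = €10,920
Costs and fees: 20% of €10,920 = €2,184
Total recovery: €10,920 + €2,184 = €13,104

€13,104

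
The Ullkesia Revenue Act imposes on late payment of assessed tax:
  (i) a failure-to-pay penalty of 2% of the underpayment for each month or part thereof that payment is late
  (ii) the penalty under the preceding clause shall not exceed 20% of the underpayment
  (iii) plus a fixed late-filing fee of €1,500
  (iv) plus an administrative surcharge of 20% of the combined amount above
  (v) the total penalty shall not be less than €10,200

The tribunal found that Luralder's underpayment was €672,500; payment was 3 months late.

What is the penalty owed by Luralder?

€50,220

Accrued rate: 2% × 3 = 6%, capped at 20% → 6%
Failure-to-pay penalty: 6% of €672,500 = €40,350
Penalty before surcharge: €40,350 + €1,500 = €41,850
Administrative surcharge: 20% of €41,850 = €8,370
Total penalty: €41,850 + €8,370 = €50,220
Minimum €10,200: €50,220 meets the minimum, no increase.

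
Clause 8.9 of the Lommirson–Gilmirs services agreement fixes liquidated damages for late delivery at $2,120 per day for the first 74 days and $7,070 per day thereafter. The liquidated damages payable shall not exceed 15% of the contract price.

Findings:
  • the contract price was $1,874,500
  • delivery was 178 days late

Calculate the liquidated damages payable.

First 74 days: 74 × $2,120 = $156,880
Remaining days: (178 − 74) × $7,070 = $735,280
Accrued per-day damages: $156,880 + $735,280 = $892,160
Cap: 15% of $1,874,500 = $281,175
Cap at $281,175: $892,160 exceeds the cap → $281,175

$281,175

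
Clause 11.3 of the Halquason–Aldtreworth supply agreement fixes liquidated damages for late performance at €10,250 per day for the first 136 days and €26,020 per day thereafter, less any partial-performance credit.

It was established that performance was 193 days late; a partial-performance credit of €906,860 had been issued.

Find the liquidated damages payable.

€1,970,280

First 136 days: 136 × €10,250 = €1,394,000
Remaining days: (193 − 136) × €26,020 = €1,483,140
Accrued per-day damages: €1,394,000 + €1,483,140 = €2,877,140
Less partial-performance credit: €2,877,140 − €906,860 = €1,970,280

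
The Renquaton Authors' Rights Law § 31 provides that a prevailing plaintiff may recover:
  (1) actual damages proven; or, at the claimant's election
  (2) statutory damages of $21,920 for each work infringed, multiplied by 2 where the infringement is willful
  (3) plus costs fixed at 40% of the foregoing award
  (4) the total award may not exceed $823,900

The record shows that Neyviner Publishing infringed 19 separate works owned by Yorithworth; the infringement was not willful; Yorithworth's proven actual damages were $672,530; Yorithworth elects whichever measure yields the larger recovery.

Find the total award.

$823,900

Statutory damages: 19 × $21,920 = $416,480
Infringement not willful: no ×2 enhancement.
Greater of actual damages ($672,530) or statutory damages ($416,480): $672,530
Costs: 40% of $672,530 = $269,012
Award plus costs: $672,530 + $269,012 = $941,542
Cap at $823,900: $941,542 exceeds the cap → $823,900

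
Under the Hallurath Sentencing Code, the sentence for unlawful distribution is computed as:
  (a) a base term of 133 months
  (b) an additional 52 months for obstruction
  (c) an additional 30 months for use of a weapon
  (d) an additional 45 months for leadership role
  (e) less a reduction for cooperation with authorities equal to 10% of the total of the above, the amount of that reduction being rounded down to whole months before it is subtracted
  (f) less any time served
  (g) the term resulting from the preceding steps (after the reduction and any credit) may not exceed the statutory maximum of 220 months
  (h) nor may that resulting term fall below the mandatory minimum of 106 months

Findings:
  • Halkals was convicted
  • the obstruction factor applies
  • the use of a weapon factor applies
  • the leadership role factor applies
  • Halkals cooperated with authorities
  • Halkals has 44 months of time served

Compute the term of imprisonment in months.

190 months

Obstruction enhancement: +52 months
Use of a weapon enhancement: +30 months
Leadership role enhancement: +45 months
Adjusted term: 133 months + 52 months + 30 months + 45 months = 260 months
Cooperation with authorities reduction: 10% of 260 months = 26 months (rounded down)
After reduction: 260 − 26 = 234 months
Less time served: 234 months − 44 months = 190 months
Cap at 220 months: 190 months is within the cap, no reduction.
Minimum 106 months: 190 months meets the minimum, no increase.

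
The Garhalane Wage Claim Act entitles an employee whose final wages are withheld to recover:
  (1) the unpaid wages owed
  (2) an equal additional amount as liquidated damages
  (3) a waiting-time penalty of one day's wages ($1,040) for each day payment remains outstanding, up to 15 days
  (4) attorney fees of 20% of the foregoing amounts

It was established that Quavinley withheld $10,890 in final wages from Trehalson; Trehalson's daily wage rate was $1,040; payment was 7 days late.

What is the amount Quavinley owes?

Liquidated damages (equal amount): $10,890
Penalty days: min(7, 15) = 7
Waiting-time penalty: 7 × $1,040 = $7,280
Subtotal: $10,890 + $10,890 + $7,280 = $29,060
Attorney fees: 20% of $29,060 = $5,812
Total award: $29,060 + $5,812 = $34,872

$34,872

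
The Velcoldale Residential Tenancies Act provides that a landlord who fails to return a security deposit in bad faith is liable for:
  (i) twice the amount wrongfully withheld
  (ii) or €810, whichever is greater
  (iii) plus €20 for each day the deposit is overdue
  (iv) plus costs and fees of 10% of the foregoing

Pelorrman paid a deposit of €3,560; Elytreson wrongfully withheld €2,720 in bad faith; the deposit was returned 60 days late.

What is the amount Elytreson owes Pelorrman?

Doubled: 2 × €2,720 = €5,440
Minimum €810: €5,440 meets the minimum, no increase.
Late-return penalty: 60 × €20 = €1,200
Damages plus late penalty: €5,440 + €1,200 = €6,640
Costs and fees: 10% of €6,640 = €664
Total recovery: €6,640 + €664 = €7,304

€7,304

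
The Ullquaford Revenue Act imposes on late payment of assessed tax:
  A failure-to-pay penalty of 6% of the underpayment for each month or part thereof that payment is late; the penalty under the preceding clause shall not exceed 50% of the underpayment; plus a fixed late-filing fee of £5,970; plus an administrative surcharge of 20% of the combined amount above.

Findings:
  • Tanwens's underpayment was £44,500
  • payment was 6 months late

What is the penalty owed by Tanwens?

Accrued rate: 6% × 6 = 36%, capped at 50% → 36%
Failure-to-pay penalty: 36% of £44,500 = £16,020
Penalty before surcharge: £16,020 + £5,970 = £21,990
Administrative surcharge: 20% of £21,990 = £4,398
Total penalty: £21,990 + £4,398 = £26,388

Penalty: £26,388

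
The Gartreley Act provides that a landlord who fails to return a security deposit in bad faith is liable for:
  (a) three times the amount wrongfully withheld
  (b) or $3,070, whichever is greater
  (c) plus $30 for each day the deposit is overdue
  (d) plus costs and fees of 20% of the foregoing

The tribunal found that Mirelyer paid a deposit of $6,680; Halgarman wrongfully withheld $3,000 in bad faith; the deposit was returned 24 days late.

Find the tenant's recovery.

Trebled: 3 × $3,000 = $9,000
Minimum $3,070: $9,000 meets the minimum, no increase.
Late-return penalty: 24 × $30 = $720
Damages plus late penalty: $9,000 + $720 = $9,720
Costs and fees: 20% of $9,720 = $1,944
Total recovery: $9,720 + $1,944 = $11,664

$11,664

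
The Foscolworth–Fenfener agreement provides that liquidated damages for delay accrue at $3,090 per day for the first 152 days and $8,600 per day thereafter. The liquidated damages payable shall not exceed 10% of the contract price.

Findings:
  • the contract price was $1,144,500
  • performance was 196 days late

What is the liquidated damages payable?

First 152 days: 152 × $3,090 = $469,680
Remaining days: (196 − 152) × $8,600 = $378,400
Accrued per-day damages: $469,680 + $378,400 = $848,080
Cap: 10% of $1,144,500 = $114,450
Cap at $114,450: $848,080 exceeds the cap → $114,450

$114,450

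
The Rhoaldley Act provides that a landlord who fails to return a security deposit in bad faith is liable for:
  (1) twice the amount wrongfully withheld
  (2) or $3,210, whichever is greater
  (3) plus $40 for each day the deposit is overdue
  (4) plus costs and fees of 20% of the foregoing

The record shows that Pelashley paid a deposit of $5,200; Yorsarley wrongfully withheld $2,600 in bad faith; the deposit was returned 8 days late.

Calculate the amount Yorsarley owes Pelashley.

Doubled: 2 × $2,600 = $5,200
Minimum $3,210: $5,200 meets the minimum, no increase.
Late-return penalty: 8 × $40 = $320
Damages plus late penalty: $5,200 + $320 = $5,520
Costs and fees: 20% of $5,520 = $1,104
Total recovery: $5,520 + $1,104 = $6,624

$6,624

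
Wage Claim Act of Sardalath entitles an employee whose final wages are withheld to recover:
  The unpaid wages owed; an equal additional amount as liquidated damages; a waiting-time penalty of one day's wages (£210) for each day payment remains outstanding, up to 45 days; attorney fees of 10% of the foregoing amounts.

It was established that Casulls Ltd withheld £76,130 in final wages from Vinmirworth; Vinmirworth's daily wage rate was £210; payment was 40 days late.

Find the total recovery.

£176,726

Liquidated damages (equal amount): £76,130
Penalty days: min(40, 45) = 40
Waiting-time penalty: 40 × £210 = £8,400
Subtotal: £76,130 + £76,130 + £8,400 = £160,660
Attorney fees: 10% of £160,660 = £16,066
Total award: £160,660 + £16,066 = £176,726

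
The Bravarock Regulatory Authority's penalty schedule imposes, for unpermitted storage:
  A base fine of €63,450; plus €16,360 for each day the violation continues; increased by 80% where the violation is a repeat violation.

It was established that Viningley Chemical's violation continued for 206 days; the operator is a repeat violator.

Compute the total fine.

€6,180,498

Per-day component: 206 × €16,360 = €3,370,160
Base plus per-day: €63,450 + €3,370,160 = €3,433,610
Enhancement: 80% of €3,433,610 = €2,746,888
Enhanced fine: €3,433,610 + €2,746,888 = €6,180,498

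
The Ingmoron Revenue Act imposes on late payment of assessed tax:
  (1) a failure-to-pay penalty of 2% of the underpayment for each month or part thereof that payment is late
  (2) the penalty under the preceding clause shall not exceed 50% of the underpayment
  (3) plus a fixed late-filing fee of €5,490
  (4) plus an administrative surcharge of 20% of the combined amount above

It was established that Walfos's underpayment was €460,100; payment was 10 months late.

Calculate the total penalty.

Accrued rate: 2% × 10 = 20%, capped at 50% → 20%
Failure-to-pay penalty: 20% of €460,100 = €92,020
Penalty before surcharge: €92,020 + €5,490 = €97,510
Administrative surcharge: 20% of €97,510 = €19,502
Total penalty: €97,510 + €19,502 = €117,012

Penalty: €117,012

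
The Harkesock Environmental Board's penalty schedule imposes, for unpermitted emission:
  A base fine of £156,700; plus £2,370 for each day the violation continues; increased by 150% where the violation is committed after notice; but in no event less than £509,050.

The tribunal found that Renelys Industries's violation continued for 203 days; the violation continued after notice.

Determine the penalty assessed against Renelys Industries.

£1,594,525

Per-day component: 203 × £2,370 = £481,110
Base plus per-day: £156,700 + £481,110 = £637,810
Enhancement: 150% of £637,810 = £956,715
Enhanced fine: £637,810 + £956,715 = £1,594,525
Minimum £509,050: £1,594,525 meets the minimum, no increase.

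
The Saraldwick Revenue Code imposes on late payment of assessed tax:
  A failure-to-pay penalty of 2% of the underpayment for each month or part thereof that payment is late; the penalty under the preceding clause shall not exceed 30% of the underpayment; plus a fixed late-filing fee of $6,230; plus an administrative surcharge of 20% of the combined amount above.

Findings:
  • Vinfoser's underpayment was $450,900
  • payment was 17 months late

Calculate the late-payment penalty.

Accrued rate: 2% × 17 = 34%, capped at 30% → 30%
Failure-to-pay penalty: 30% of $450,900 = $135,270
Penalty before surcharge: $135,270 + $6,230 = $141,500
Administrative surcharge: 20% of $141,500 = $28,300
Total penalty: $141,500 + $28,300 = $169,800

$169,800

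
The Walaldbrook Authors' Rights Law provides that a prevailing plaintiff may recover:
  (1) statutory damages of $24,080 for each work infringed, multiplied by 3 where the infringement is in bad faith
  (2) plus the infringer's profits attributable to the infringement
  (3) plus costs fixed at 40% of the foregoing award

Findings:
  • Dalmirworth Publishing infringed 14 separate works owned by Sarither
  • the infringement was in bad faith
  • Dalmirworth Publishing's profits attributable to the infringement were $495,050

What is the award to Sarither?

$2,108,974

Statutory damages: 14 × $24,080 = $337,120
Trebled: 3 × $337,120 = $1,011,360
Combined award: $1,011,360 + $495,050 = $1,506,410
Costs: 40% of $1,506,410 = $602,564
Award plus costs: $1,506,410 + $602,564 = $2,108,974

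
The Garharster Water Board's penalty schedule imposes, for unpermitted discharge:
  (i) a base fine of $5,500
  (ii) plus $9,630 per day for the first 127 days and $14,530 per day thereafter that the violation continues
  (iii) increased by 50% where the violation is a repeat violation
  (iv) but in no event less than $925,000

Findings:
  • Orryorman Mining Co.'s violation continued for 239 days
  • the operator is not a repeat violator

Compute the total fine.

$2,855,870

First 127 days: 127 × $9,630 = $1,223,010
Remaining days: (239 − 127) × $14,530 = $1,627,360
Per-day component: $1,223,010 + $1,627,360 = $2,850,370
Base plus per-day: $5,500 + $2,850,370 = $2,855,870
The operator is not a repeat violator: no 50% increase.
Minimum $925,000: $2,855,870 meets the minimum, no increase.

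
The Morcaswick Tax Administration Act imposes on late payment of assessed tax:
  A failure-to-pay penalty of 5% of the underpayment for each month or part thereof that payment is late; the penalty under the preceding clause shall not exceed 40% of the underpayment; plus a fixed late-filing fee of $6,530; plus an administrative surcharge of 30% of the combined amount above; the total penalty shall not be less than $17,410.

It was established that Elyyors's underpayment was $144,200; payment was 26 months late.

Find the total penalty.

$83,473

Accrued rate: 5% × 26 = 130%, capped at 40% → 40%
Failure-to-pay penalty: 40% of $144,200 = $57,680
Penalty before surcharge: $57,680 + $6,530 = $64,210
Administrative surcharge: 30% of $64,210 = $19,263
Total penalty: $64,210 + $19,263 = $83,473
Minimum $17,410: $83,473 meets the minimum, no increase.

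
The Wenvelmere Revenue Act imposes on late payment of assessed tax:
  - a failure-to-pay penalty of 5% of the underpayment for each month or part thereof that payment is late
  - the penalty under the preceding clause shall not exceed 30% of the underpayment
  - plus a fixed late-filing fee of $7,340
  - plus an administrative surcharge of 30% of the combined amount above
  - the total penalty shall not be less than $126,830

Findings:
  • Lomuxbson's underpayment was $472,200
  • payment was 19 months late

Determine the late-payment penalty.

Accrued rate: 5% × 19 = 95%, capped at 30% → 30%
Failure-to-pay penalty: 30% of $472,200 = $141,660
Penalty before surcharge: $141,660 + $7,340 = $149,000
Administrative surcharge: 30% of $149,000 = $44,700
Total penalty: $149,000 + $44,700 = $193,700
Minimum $126,830: $193,700 meets the minimum, no increase.

$193,700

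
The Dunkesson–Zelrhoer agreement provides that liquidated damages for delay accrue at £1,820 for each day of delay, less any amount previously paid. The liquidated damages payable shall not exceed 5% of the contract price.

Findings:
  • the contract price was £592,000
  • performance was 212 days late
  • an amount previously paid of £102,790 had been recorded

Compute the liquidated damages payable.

£29,600

Per-day damages: 212 × £1,820 = £385,840
Less amount previously paid: £385,840 − £102,790 = £283,050
Cap: 5% of £592,000 = £29,600
Cap at £29,600: £283,050 exceeds the cap → £29,600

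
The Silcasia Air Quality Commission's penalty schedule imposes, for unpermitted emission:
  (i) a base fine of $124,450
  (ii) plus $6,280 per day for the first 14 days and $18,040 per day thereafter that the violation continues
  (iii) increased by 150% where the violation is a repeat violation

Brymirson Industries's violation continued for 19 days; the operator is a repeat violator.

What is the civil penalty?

First 14 days: 14 × $6,280 = $87,920
Remaining days: (19 − 14) × $18,040 = $90,200
Per-day component: $87,920 + $90,200 = $178,120
Base plus per-day: $124,450 + $178,120 = $302,570
Enhancement: 150% of $302,570 = $453,855
Enhanced fine: $302,570 + $453,855 = $756,425

$756,425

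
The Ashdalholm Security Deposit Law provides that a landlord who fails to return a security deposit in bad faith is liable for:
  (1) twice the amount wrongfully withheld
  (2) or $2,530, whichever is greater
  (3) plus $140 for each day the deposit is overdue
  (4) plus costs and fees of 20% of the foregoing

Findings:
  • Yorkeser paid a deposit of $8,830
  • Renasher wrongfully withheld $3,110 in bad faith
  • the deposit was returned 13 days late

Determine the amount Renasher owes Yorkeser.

Doubled: 2 × $3,110 = $6,220
Minimum $2,530: $6,220 meets the minimum, no increase.
Late-return penalty: 13 × $140 = $1,820
Damages plus late penalty: $6,220 + $1,820 = $8,040
Costs and fees: 20% of $8,040 = $1,608
Total recovery: $8,040 + $1,608 = $9,648

$9,648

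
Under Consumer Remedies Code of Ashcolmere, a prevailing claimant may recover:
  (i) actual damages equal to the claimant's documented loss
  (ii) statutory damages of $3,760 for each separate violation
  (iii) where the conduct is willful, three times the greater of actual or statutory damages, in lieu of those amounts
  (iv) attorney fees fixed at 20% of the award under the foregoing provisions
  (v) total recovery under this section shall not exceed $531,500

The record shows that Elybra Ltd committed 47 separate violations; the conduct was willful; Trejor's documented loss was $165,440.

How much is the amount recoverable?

Statutory damages: 47 × $3,760 = $176,720
Greater of actual damages ($165,440) or statutory damages ($176,720): $176,720
Trebled: 3 × $176,720 = $530,160
Attorney fees: 20% of $530,160 = $106,032
Total before cap: $530,160 + $106,032 = $636,192
Cap at $531,500: $636,192 exceeds the cap → $531,500

Total recovery: $531,500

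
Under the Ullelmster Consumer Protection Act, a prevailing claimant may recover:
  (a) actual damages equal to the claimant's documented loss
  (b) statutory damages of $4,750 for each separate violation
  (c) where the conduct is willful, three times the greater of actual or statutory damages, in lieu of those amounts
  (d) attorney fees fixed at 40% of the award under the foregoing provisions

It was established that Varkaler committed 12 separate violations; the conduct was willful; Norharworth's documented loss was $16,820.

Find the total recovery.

Statutory damages: 12 × $4,750 = $57,000
Greater of actual damages ($16,820) or statutory damages ($57,000): $57,000
Trebled: 3 × $57,000 = $171,000
Attorney fees: 40% of $171,000 = $68,400
Total recovery: $171,000 + $68,400 = $239,400

$239,400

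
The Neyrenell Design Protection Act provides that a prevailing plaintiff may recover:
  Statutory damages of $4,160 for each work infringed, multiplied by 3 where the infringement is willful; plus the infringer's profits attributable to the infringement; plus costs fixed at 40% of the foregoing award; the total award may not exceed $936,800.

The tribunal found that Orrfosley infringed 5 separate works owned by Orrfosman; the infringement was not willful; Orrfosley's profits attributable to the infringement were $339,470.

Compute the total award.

Statutory damages: 5 × $4,160 = $20,800
Infringement not willful: no ×3 enhancement.
Combined award: $20,800 + $339,470 = $360,270
Costs: 40% of $360,270 = $144,108
Award plus costs: $360,270 + $144,108 = $504,378
Cap at $936,800: $504,378 is within the cap, no reduction.

$504,378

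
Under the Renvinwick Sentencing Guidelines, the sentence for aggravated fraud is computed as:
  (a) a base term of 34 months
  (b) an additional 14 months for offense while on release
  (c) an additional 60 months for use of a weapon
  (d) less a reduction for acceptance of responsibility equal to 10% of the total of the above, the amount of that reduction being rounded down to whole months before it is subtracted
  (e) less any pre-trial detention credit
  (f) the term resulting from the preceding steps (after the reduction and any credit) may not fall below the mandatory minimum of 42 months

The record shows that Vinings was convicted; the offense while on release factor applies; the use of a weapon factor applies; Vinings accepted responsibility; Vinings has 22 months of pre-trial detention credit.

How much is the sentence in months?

Offense while on release enhancement: +14 months
Use of a weapon enhancement: +60 months
Adjusted term: 34 months + 14 months + 60 months = 108 months
Acceptance of responsibility reduction: 10% of 108 months = 10 months (rounded down)
After reduction: 108 − 10 = 98 months
Less pre-trial detention credit: 98 months − 22 months = 76 months
Minimum 42 months: 76 months meets the minimum, no increase.

76 months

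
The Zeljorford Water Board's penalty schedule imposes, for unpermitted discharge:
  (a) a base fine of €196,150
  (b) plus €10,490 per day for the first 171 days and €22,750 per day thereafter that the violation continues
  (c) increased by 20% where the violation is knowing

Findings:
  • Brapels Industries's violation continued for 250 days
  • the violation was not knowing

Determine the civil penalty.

First 171 days: 171 × €10,490 = €1,793,790
Remaining days: (250 − 171) × €22,750 = €1,797,250
Per-day component: €1,793,790 + €1,797,250 = €3,591,040
Base plus per-day: €196,150 + €3,591,040 = €3,787,190
The violation was not knowing: no 20% increase.

€3,787,190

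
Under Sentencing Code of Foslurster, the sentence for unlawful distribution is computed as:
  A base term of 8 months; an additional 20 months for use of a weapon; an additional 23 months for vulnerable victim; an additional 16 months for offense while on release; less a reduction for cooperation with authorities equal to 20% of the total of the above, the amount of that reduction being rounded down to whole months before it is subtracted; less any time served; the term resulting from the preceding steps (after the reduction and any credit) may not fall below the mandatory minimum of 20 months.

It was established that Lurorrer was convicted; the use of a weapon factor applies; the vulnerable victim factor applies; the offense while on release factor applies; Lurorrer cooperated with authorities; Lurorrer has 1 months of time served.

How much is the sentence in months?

Use of a weapon enhancement: +20 months
Vulnerable victim enhancement: +23 months
Offense while on release enhancement: +16 months
Adjusted term: 8 months + 20 months + 23 months + 16 months = 67 months
Cooperation with authorities reduction: 20% of 67 months = 13 months (rounded down)
After reduction: 67 − 13 = 54 months
Less time served: 54 months − 1 months = 53 months
Minimum 20 months: 53 months meets the minimum, no increase.

53 months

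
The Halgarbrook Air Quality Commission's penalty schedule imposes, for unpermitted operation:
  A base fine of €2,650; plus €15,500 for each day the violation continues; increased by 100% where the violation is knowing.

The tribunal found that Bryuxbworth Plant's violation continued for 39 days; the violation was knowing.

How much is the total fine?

Per-day component: 39 × €15,500 = €604,500
Base plus per-day: €2,650 + €604,500 = €607,150
Enhancement: 100% of €607,150 = €607,150
Enhanced fine: €607,150 + €607,150 = €1,214,300

Civil penalty: €1,214,300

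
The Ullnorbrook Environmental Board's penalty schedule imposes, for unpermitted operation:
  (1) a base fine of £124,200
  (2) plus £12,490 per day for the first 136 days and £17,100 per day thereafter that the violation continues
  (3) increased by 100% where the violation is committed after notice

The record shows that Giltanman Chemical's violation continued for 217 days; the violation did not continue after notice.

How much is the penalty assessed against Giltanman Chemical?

First 136 days: 136 × £12,490 = £1,698,640
Remaining days: (217 − 136) × £17,100 = £1,385,100
Per-day component: £1,698,640 + £1,385,100 = £3,083,740
Base plus per-day: £124,200 + £3,083,740 = £3,207,940
The violation did not continue after notice: no 100% increase.

£3,207,940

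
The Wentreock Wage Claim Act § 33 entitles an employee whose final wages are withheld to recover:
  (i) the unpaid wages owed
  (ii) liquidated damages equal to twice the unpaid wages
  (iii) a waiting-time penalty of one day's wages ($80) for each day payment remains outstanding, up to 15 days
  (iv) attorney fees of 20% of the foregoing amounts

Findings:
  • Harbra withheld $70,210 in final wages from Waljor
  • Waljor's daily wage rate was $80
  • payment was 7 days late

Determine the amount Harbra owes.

Doubled: 2 × $70,210 = $140,420
Penalty days: min(7, 15) = 7
Waiting-time penalty: 7 × $80 = $560
Subtotal: $70,210 + $140,420 + $560 = $211,190
Attorney fees: 20% of $211,190 = $42,238
Total award: $211,190 + $42,238 = $253,428

$253,428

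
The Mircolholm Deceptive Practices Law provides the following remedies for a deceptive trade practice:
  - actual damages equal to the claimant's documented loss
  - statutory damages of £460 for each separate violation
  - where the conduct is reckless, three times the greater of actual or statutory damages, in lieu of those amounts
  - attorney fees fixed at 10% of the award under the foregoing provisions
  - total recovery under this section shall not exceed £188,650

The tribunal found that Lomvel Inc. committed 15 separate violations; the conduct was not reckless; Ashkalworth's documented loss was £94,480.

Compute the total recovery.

£111,518

Statutory damages: 15 × £460 = £6,900
Conduct not reckless: the in-lieu enhancement does not apply.
Actual plus statutory damages: £94,480 + £6,900 = £101,380
Attorney fees: 10% of £101,380 = £10,138
Total before cap: £101,380 + £10,138 = £111,518
Cap at £188,650: £111,518 is within the cap, no reduction.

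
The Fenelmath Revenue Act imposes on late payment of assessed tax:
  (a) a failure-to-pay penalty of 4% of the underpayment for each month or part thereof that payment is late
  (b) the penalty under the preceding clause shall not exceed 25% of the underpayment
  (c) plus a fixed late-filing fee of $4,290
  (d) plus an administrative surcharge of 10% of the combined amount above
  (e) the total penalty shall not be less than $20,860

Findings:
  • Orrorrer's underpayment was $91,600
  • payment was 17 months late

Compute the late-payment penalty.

$29,909

Accrued rate: 4% × 17 = 68%, capped at 25% → 25%
Failure-to-pay penalty: 25% of $91,600 = $22,900
Penalty before surcharge: $22,900 + $4,290 = $27,190
Administrative surcharge: 10% of $27,190 = $2,719
Total penalty: $27,190 + $2,719 = $29,909
Minimum $20,860: $29,909 meets the minimum, no increase.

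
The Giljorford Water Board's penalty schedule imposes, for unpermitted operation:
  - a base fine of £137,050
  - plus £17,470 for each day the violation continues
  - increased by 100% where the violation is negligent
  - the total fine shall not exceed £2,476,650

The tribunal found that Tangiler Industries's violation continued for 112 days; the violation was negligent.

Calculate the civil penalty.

Per-day component: 112 × £17,470 = £1,956,640
Base plus per-day: £137,050 + £1,956,640 = £2,093,690
Enhancement: 100% of £2,093,690 = £2,093,690
Enhanced fine: £2,093,690 + £2,093,690 = £4,187,380
Cap at £2,476,650: £4,187,380 exceeds the cap → £2,476,650

£2,476,650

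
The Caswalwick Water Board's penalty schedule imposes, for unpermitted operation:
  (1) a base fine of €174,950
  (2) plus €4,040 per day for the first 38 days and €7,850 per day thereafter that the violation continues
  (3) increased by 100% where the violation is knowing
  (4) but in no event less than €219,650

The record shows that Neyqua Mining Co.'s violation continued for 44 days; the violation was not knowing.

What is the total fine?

First 38 days: 38 × €4,040 = €153,520
Remaining days: (44 − 38) × €7,850 = €47,100
Per-day component: €153,520 + €47,100 = €200,620
Base plus per-day: €174,950 + €200,620 = €375,570
The violation was not knowing: no 100% increase.
Minimum €219,650: €375,570 meets the minimum, no increase.

Civil penalty: €375,570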